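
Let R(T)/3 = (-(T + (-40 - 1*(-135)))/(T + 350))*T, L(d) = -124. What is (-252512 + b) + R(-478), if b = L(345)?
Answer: -15894093/64 ≈ -2.4835e+5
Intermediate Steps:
R(T) = -3*T*(95 + T)/(350 + T) (R(T) = 3*((-(T + (-40 - 1*(-135)))/(T + 350))*T) = 3*((-(T + (-40 + 135))/(350 + T))*T) = 3*((-(T + 95)/(350 + T))*T) = 3*((-(95 + T)/(350 + T))*T) = 3*(-T*(95 + T)/(350 + T)) = -3*T*(95 + T)/(350 + T))
b = -124
(-252512 + b) + R(-478) = (-252512 - 124) - 3*(-478)*(95 - 478)/(350 - 478) = -252636 - 3*(-478)*(-383)/(-128) = -252636 - 3*(-478)*(-1/128)*(-383) = -252636 + 274611/64 = -15894093/64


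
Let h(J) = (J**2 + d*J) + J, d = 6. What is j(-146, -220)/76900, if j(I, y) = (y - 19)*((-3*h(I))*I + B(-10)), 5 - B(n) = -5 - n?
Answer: -531104127/19225 ≈ -27626.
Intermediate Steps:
h(J) = J**2 + 7*J (h(J) = (J**2 + 6*J) + J = J**2 + 7*J)
B(n) = 10 + n (B(n) = 5 - (-5 - n) = 5 + (5 + n) = 10 + n)
j(I, y) = -3*I**2*(-19 + y)*(7 + I) (j(I, y) = (y - 19)*((-3*I*(7 + I))*I + (10 - 10)) = (-19 + y)*((-3*I*(7 + I))*I + 0) = (-19 + y)*(-3*I**2*(7 + I) + 0) = (-19 + y)*(-3*I**2*(7 + I)) = -3*I**2*(-19 + y)*(7 + I))
j(-146, -220)/76900 = (3*(-146)**2*(7 - 146)*(19 - 1*(-220)))/76900 = (3*21316*(-139)*(19 + 220))*(1/76900) = (3*21316*(-139)*239)*(1/76900) = -2124416508*1/76900 = -531104127/19225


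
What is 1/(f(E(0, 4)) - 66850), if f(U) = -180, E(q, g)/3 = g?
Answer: -1/67030 ≈ -1.4919e-5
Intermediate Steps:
E(q, g) = 3*g
1/(f(E(0, 4)) - 66850) = 1/(-180 - 66850) = 1/(-67030) = -1/67030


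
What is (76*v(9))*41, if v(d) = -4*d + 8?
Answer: -87248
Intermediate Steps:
v(d) = 8 - 4*d
(76*v(9))*41 = (76*(8 - 4*9))*41 = (76*(8 - 36))*41 = (76*(-28))*41 = -2128*41 = -87248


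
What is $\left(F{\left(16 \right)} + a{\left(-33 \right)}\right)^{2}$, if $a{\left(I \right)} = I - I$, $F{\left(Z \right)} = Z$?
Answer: $256$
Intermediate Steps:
$a{\left(I \right)} = 0$
$\left(F{\left(16 \right)} + a{\left(-33 \right)}\right)^{2} = \left(16 + 0\right)^{2} = 16^{2} = 256$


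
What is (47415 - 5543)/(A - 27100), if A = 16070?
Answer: -20936/5515 ≈ -3.7962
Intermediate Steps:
(47415 - 5543)/(A - 27100) = (47415 - 5543)/(16070 - 27100) = 41872/(-11030) = 41872*(-1/11030) = -20936/5515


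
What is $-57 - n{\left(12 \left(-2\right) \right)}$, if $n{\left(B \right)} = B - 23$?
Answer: $-10$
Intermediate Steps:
$n{\left(B \right)} = -23 + B$
$-57 - n{\left(12 \left(-2\right) \right)} = -57 - \left(-23 + 12 \left(-2\right)\right) = -57 - \left(-23 - 24\right) = -57 - -47 = -57 + 47 = -10$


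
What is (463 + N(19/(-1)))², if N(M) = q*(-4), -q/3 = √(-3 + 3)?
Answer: 214369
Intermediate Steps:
q = 0 (q = -3*√(-3 + 3) = -3*√0 = -3*0 = 0)
N(M) = 0 (N(M) = 0*(-4) = 0)
(463 + N(19/(-1)))² = (463 + 0)² = 463² = 214369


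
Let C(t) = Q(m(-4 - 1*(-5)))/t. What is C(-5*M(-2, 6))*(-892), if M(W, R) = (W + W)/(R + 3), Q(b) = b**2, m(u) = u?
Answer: -2007/5 ≈ -401.40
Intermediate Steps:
M(W, R) = 2*W/(3 + R) (M(W, R) = (2*W)/(3 + R) = 2*W/(3 + R))
C(t) = 1/t (C(t) = (-4 - 1*(-5))**2/t = (-4 + 5)**2/t = 1**2/t = 1/t)
C(-5*M(-2, 6))*(-892) = -892/(-10*(-2)/(3 + 6)) = -892/(-10*(-2)/9) = -892/(-5*(-4/9)) = -892/(20/9) = (9/20)*(-892) = -2007/5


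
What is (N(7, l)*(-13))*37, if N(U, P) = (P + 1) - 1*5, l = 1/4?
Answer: 7215/4 ≈ 1803.8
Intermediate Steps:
l = ¼ ≈ 0.25000
N(U, P) = -4 + P (N(U, P) = (1 + P) - 5 = -4 + P)
(N(7, l)*(-13))*37 = ((-4 + ¼)*(-13))*37 = -15/4*(-13)*37 = (195/4)*37 = 7215/4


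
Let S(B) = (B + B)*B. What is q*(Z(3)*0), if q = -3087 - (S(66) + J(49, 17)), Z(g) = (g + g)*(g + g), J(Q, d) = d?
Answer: 0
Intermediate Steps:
Z(g) = 4*g**2 (Z(g) = (2*g)*(2*g) = 4*g**2)
S(B) = 2*B**2 (S(B) = (2*B)*B = 2*B**2)
q = -11816 (q = -3087 - (2*66**2 + 17) = -3087 - (2*4356 + 17) = -3087 - (8712 + 17) = -3087 - 1*8729 = -3087 - 8729 = -11816)
q*(Z(3)*0) = -11816*4*3**2*0 = -11816*4*9*0 = -425376*0 = -11816*0 = 0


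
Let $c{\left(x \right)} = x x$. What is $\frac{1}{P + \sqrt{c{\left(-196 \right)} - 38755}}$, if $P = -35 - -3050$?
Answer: $\frac{1005}{3030188} - \frac{i \sqrt{339}}{9090564} \approx 0.00033166 - 2.0254 \cdot 10^{-6} i$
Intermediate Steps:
$c{\left(x \right)} = x^{2}$
$P = 3015$ ($P = -35 + 3050 = 3015$)
$\frac{1}{P + \sqrt{c{\left(-196 \right)} - 38755}} = \frac{1}{3015 + \sqrt{\left(-196\right)^{2} - 38755}} = \frac{1}{3015 + \sqrt{38416 - 38755}} = \frac{1}{3015 + \sqrt{-339}} = \frac{1}{3015 + i \sqrt{339}}$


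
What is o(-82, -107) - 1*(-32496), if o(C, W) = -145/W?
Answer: 3477217/107 ≈ 32497.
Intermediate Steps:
o(-82, -107) - 1*(-32496) = -145/(-107) - 1*(-32496) = -145*(-1/107) + 32496 = 145/107 + 32496 = 3477217/107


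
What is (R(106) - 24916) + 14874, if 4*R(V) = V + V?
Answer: -9989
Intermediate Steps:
R(V) = V/2 (R(V) = (V + V)/4 = (2*V)/4 = V/2)
(R(106) - 24916) + 14874 = ((½)*106 - 24916) + 14874 = (53 - 24916) + 14874 = -24863 + 14874 = -9989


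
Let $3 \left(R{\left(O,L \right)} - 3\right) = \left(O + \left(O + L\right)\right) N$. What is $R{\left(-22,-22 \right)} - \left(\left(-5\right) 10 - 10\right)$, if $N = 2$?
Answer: $19$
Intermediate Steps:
$R{\left(O,L \right)} = 3 + \frac{2 L}{3} + \frac{4 O}{3}$ ($R{\left(O,L \right)} = 3 + \frac{\left(O + \left(O + L\right)\right) 2}{3} = 3 + \frac{\left(O + \left(L + O\right)\right) 2}{3} = 3 + \frac{\left(L + 2 O\right) 2}{3} = 3 + \frac{2 L + 4 O}{3} = 3 + \left(\frac{2 L}{3} + \frac{4 O}{3}\right) = 3 + \frac{2 L}{3} + \frac{4 O}{3}$)
$R{\left(-22,-22 \right)} - \left(\left(-5\right) 10 - 10\right) = \left(3 + \frac{2}{3} \left(-22\right) + \frac{4}{3} \left(-22\right)\right) - \left(\left(-5\right) 10 - 10\right) = \left(3 - \frac{44}{3} - \frac{88}{3}\right) - \left(-50 - 10\right) = -41 - -60 = -41 + 60 = 19$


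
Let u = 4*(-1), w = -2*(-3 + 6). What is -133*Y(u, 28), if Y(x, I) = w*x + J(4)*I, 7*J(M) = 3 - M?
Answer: -2660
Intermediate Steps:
J(M) = 3/7 - M/7 (J(M) = (3 - M)/7 = 3/7 - M/7)
w = -6 (w = -2*3 = -6)
u = -4
Y(x, I) = -6*x - I/7 (Y(x, I) = -6*x + (3/7 - 1/7*4)*I = -6*x + (3/7 - 4/7)*I = -6*x - I/7)
-133*Y(u, 28) = -133*(-6*(-4) - 1/7*28) = -133*(24 - 4) = -133*20 = -2660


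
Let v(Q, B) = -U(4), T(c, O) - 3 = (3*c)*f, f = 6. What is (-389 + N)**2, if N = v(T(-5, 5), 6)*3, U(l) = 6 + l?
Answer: 175561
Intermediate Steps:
T(c, O) = 3 + 18*c (T(c, O) = 3 + (3*c)*6 = 3 + 18*c)
v(Q, B) = -10 (v(Q, B) = -(6 + 4) = -1*10 = -10)
N = -30 (N = -10*3 = -30)
(-389 + N)**2 = (-389 - 30)**2 = (-419)**2 = 175561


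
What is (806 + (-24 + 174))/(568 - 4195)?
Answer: -956/3627 ≈ -0.26358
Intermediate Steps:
(806 + (-24 + 174))/(568 - 4195) = (806 + 150)/(-3627) = 956*(-1/3627) = -956/3627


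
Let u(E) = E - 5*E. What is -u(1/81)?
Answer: 4/81 ≈ 0.049383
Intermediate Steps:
u(E) = -4*E
-u(1/81) = -(-4)/81 = -1*(-4/81) = 4/81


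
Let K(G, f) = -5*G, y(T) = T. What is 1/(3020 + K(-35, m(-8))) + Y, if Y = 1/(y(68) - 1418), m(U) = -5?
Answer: -41/95850 ≈ -0.00042775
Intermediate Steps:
Y = -1/1350 (Y = 1/(68 - 1418) = 1/(-1350) = -1/1350 ≈ -0.00074074)
1/(3020 + K(-35, m(-8))) + Y = 1/(3020 - 5*(-35)) - 1/1350 = 1/(3020 + 175) - 1/1350 = 1/3195 - 1/1350 = -41/95850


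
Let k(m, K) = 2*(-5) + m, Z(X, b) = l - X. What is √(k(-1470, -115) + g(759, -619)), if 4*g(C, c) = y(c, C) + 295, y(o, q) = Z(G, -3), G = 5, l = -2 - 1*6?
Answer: I*√5638/2 ≈ 37.543*I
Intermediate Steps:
l = -8 (l = -2 - 6 = -8)
Z(X, b) = -8 - X
y(o, q) = -13 (y(o, q) = -8 - 1*5 = -8 - 5 = -13)
k(m, K) = -10 + m
g(C, c) = 141/2 (g(C, c) = (-13 + 295)/4 = (¼)*282 = 141/2)
√(k(-1470, -115) + g(759, -619)) = √((-10 - 1470) + 141/2) = √(-1480 + 141/2) = √(-2819/2) = I*√5638/2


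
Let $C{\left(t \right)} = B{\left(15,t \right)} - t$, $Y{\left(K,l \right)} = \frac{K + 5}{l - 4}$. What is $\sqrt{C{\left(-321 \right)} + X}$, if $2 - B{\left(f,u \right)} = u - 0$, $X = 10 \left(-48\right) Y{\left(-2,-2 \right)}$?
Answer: $2 \sqrt{221} \approx 29.732$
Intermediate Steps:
$Y{\left(K,l \right)} = \frac{5 + K}{-4 + l}$
$X = 240$ ($X = 10 \left(-48\right) \frac{5 - 2}{-4 - 2} = - 480 \frac{1}{-6} \cdot 3 = - 480 \left(\left(- \frac{1}{6}\right) 3\right) = \left(-480\right) \left(- \frac{1}{2}\right) = 240$)
$B{\left(f,u \right)} = 2 - u$ ($B{\left(f,u \right)} = 2 - \left(u - 0\right) = 2 - \left(u + 0\right) = 2 - u$)
$C{\left(t \right)} = 2 - 2 t$ ($C{\left(t \right)} = \left(2 - t\right) - t = 2 - 2 t$)
$\sqrt{C{\left(-321 \right)} + X} = \sqrt{\left(2 - -642\right) + 240} = \sqrt{\left(2 + 642\right) + 240} = \sqrt{644 + 240} = \sqrt{884} = 2 \sqrt{221}$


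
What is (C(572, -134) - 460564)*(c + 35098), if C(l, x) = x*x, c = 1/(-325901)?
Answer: -5062759789038576/325901 ≈ -1.5535e+10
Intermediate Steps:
c = -1/325901 ≈ -3.0684e-6
C(l, x) = x²
(C(572, -134) - 460564)*(c + 35098) = ((-134)² - 460564)*(-1/325901 + 35098) = (17956 - 460564)*(11438473297/325901) = -442608*11438473297/325901 = -5062759789038576/325901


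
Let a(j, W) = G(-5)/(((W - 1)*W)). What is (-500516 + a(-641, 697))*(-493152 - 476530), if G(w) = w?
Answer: 117722457927015277/242556 ≈ 4.8534e+11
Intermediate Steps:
a(j, W) = -5/(W*(-1 + W)) (a(j, W) = -5*1/(W*(W - 1)) = -5*1/(W*(-1 + W)) = -5/(W*(-1 + W)))
(-500516 + a(-641, 697))*(-493152 - 476530) = (-500516 - 5/(697*(-1 + 697)))*(-493152 - 476530) = (-500516 - 5*1/697/696)*(-969682) = (-500516 - 5*1/697*1/696)*(-969682) = (-500516 - 5/485112)*(-969682) = -242806317797/485112*(-969682) = 117722457927015277/242556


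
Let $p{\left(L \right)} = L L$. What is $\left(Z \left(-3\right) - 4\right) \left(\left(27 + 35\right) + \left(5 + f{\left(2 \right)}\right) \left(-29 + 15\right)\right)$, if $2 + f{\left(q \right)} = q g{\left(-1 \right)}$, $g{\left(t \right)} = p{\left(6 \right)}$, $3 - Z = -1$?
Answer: $15808$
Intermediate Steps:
$p{\left(L \right)} = L^{2}$
$Z = 4$ ($Z = 3 - -1 = 3 + 1 = 4$)
$g{\left(t \right)} = 36$ ($g{\left(t \right)} = 6^{2} = 36$)
$f{\left(q \right)} = -2 + 36 q$ ($f{\left(q \right)} = -2 + q 36 = -2 + 36 q$)
$\left(Z \left(-3\right) - 4\right) \left(\left(27 + 35\right) + \left(5 + f{\left(2 \right)}\right) \left(-29 + 15\right)\right) = \left(4 \left(-3\right) - 4\right) \left(\left(27 + 35\right) + \left(5 + \left(-2 + 36 \cdot 2\right)\right) \left(-29 + 15\right)\right) = \left(-12 - 4\right) \left(62 + \left(5 + \left(-2 + 72\right)\right) \left(-14\right)\right) = - 16 \left(62 + \left(5 + 70\right) \left(-14\right)\right) = - 16 \left(62 + 75 \left(-14\right)\right) = - 16 \left(62 - 1050\right) = \left(-16\right) \left(-988\right) = 15808$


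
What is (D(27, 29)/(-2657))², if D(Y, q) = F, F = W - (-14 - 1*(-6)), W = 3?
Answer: 121/7059649 ≈ 1.7140e-5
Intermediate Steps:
F = 11 (F = 3 - (-14 - 1*(-6)) = 3 - (-14 + 6) = 3 - 1*(-8) = 3 + 8 = 11)
D(Y, q) = 11
(D(27, 29)/(-2657))² = (11/(-2657))² = (11*(-1/2657))² = (-11/2657)² = 121/7059649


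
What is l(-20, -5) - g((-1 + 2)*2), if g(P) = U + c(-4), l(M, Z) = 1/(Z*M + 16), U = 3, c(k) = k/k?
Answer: -463/116 ≈ -3.9914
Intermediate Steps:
c(k) = 1
l(M, Z) = 1/(16 + M*Z) (l(M, Z) = 1/(M*Z + 16) = 1/(16 + M*Z))
g(P) = 4 (g(P) = 3 + 1 = 4)
l(-20, -5) - g((-1 + 2)*2) = 1/(16 - 20*(-5)) - 1*4 = 1/(16 + 100) - 4 = 1/116 - 4 = -463/116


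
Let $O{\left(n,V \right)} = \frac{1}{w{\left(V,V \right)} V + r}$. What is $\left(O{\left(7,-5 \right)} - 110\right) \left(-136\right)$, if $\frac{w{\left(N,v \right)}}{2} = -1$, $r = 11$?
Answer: $\frac{314024}{21} \approx 14954.0$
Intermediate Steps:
$w{\left(N,v \right)} = -2$ ($w{\left(N,v \right)} = 2 \left(-1\right) = -2$)
$O{\left(n,V \right)} = \frac{1}{11 - 2 V}$ ($O{\left(n,V \right)} = \frac{1}{- 2 V + 11} = \frac{1}{11 - 2 V}$)
$\left(O{\left(7,-5 \right)} - 110\right) \left(-136\right) = \left(\frac{1}{11 - -10} - 110\right) \left(-136\right) = \left(\frac{1}{11 + 10} - 110\right) \left(-136\right) = \left(\frac{1}{21} - 110\right) \left(-136\right) = \left(- \frac{2309}{21}\right) \left(-136\right) = \frac{314024}{21}$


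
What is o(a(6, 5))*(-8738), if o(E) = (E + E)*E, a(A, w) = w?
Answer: -436900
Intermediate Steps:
o(E) = 2*E**2 (o(E) = (2*E)*E = 2*E**2)
o(a(6, 5))*(-8738) = (2*5**2)*(-8738) = (2*25)*(-8738) = 50*(-8738) = -436900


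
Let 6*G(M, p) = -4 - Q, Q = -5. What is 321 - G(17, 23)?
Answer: 1925/6 ≈ 320.83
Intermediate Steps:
G(M, p) = 1/6 (G(M, p) = (-4 - 1*(-5))/6 = (-4 + 5)/6 = (1/6)*1 = 1/6)
321 - G(17, 23) = 321 - 1*1/6 = 321 - 1/6 = 1925/6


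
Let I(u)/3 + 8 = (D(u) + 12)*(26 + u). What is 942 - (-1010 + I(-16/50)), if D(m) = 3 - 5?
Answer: 6028/5 ≈ 1205.6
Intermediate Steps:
D(m) = -2
I(u) = 756 + 30*u (I(u) = -24 + 3*((-2 + 12)*(26 + u)) = -24 + 3*(10*(26 + u)) = -24 + 3*(260 + 10*u) = -24 + (780 + 30*u) = 756 + 30*u)
942 - (-1010 + I(-16/50)) = 942 - (-1010 + (756 + 30*(-16/50))) = 942 - (-1010 + (756 + 30*(-16*1/50))) = 942 - (-1010 + (756 + 30*(-8/25))) = 942 - (-1010 + (756 - 48/5)) = 942 - (-1010 + 3732/5) = 942 - 1*(-1318/5) = 942 + 1318/5 = 6028/5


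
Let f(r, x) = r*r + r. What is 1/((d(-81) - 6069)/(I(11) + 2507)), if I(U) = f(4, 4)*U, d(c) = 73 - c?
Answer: -2727/5915 ≈ -0.46103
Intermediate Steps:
f(r, x) = r + r**2 (f(r, x) = r**2 + r = r + r**2)
I(U) = 20*U (I(U) = (4*(1 + 4))*U = (4*5)*U = 20*U)
1/((d(-81) - 6069)/(I(11) + 2507)) = 1/(((73 - 1*(-81)) - 6069)/(20*11 + 2507)) = 1/(((73 + 81) - 6069)/(220 + 2507)) = 1/((154 - 6069)/2727) = 1/(-5915*1/2727) = 1/(-5915/2727) = -2727/5915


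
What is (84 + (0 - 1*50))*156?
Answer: 5304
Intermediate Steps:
(84 + (0 - 1*50))*156 = (84 + (0 - 50))*156 = (84 - 50)*156 = 34*156 = 5304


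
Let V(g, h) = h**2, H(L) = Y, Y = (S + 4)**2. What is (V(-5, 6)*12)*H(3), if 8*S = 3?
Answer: 33075/4 ≈ 8268.8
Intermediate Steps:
S = 3/8 (S = (1/8)*3 = 3/8 ≈ 0.37500)
Y = 1225/64 (Y = (3/8 + 4)**2 = (35/8)**2 = 1225/64 ≈ 19.141)
H(L) = 1225/64
(V(-5, 6)*12)*H(3) = (6**2*12)*(1225/64) = (36*12)*(1225/64) = 432*(1225/64) = 33075/4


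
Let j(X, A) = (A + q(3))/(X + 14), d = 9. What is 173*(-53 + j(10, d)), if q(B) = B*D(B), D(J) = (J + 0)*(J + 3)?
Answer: -69719/8 ≈ -8714.9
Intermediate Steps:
D(J) = J*(3 + J)
q(B) = B²*(3 + B) (q(B) = B*(B*(3 + B)) = B²*(3 + B))
j(X, A) = (54 + A)/(14 + X) (j(X, A) = (A + 3²*(3 + 3))/(X + 14) = (A + 9*6)/(14 + X) = (A + 54)/(14 + X) = (54 + A)/(14 + X))
173*(-53 + j(10, d)) = 173*(-53 + (54 + 9)/(14 + 10)) = 173*(-53 + 63/24) = 173*(-53 + (1/24)*63) = 173*(-53 + 21/8) = 173*(-403/8) = -69719/8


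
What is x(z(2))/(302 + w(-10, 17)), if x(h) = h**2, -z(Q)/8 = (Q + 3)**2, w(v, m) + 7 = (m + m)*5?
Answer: 8000/93 ≈ 86.021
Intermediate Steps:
w(v, m) = -7 + 10*m (w(v, m) = -7 + (m + m)*5 = -7 + (2*m)*5 = -7 + 10*m)
z(Q) = -8*(3 + Q)**2 (z(Q) = -8*(Q + 3)**2 = -8*(3 + Q)**2)
x(z(2))/(302 + w(-10, 17)) = (-8*(3 + 2)**2)**2/(302 + (-7 + 10*17)) = (-8*5**2)**2/(302 + (-7 + 170)) = (-8*25)**2/(302 + 163) = (-200)**2/465 = 40000*(1/465) = 8000/93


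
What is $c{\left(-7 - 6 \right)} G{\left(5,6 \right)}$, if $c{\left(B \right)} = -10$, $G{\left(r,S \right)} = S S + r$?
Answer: $-410$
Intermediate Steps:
$G{\left(r,S \right)} = r + S^{2}$ ($G{\left(r,S \right)} = S^{2} + r = r + S^{2}$)
$c{\left(-7 - 6 \right)} G{\left(5,6 \right)} = - 10 \left(5 + 6^{2}\right) = - 10 \left(5 + 36\right) = \left(-10\right) 41 = -410$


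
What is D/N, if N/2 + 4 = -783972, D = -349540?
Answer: 87385/391988 ≈ 0.22293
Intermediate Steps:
N = -1567952 (N = -8 + 2*(-783972) = -8 - 1567944 = -1567952)
D/N = -349540/(-1567952) = -349540*(-1/1567952) = 87385/391988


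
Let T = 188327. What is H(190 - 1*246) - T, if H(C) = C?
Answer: -188383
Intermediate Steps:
H(190 - 1*246) - T = (190 - 1*246) - 1*188327 = (190 - 246) - 188327 = -56 - 188327 = -188383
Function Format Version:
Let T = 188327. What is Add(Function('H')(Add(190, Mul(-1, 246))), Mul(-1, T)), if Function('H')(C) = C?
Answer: -188383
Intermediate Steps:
Add(Function('H')(Add(190, Mul(-1, 246))), Mul(-1, T)) = Add(Add(190, Mul(-1, 246)), Mul(-1, 188327)) = Add(Add(190, -246), -188327) = Add(-56, -188327) = -188383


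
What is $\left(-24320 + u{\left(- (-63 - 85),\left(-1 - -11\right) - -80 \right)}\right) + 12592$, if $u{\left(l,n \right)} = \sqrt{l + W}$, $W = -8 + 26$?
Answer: $-11728 + \sqrt{166} \approx -11715.0$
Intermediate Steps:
$W = 18$
$u{\left(l,n \right)} = \sqrt{18 + l}$ ($u{\left(l,n \right)} = \sqrt{l + 18} = \sqrt{18 + l}$)
$\left(-24320 + u{\left(- (-63 - 85),\left(-1 - -11\right) - -80 \right)}\right) + 12592 = \left(-24320 + \sqrt{18 - \left(-63 - 85\right)}\right) + 12592 = \left(-24320 + \sqrt{18 - -148}\right) + 12592 = \left(-24320 + \sqrt{18 + 148}\right) + 12592 = \left(-24320 + \sqrt{166}\right) + 12592 = -11728 + \sqrt{166}$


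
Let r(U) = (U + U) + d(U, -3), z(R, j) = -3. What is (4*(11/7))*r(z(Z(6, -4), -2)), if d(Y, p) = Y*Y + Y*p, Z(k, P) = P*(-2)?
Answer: 528/7 ≈ 75.429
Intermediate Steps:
Z(k, P) = -2*P
d(Y, p) = Y² + Y*p
r(U) = 2*U + U*(-3 + U) (r(U) = (U + U) + U*(U - 3) = 2*U + U*(-3 + U))
(4*(11/7))*r(z(Z(6, -4), -2)) = (4*(11/7))*(-3*(-1 - 3)) = (4*(11*(⅐)))*(-3*(-4)) = (4*(11/7))*12 = (44/7)*12 = 528/7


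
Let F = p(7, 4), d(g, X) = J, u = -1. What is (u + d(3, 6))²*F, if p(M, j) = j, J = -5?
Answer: 144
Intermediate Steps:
d(g, X) = -5
F = 4
(u + d(3, 6))²*F = (-1 - 5)²*4 = (-6)²*4 = 36*4 = 144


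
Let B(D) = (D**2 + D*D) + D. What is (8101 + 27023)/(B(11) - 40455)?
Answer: -17562/20101 ≈ -0.87369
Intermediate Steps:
B(D) = D + 2*D**2 (B(D) = (D**2 + D**2) + D = 2*D**2 + D = D + 2*D**2)
(8101 + 27023)/(B(11) - 40455) = (8101 + 27023)/(11*(1 + 2*11) - 40455) = 35124/(11*(1 + 22) - 40455) = 35124/(11*23 - 40455) = 35124/(253 - 40455) = 35124/(-40202) = 35124*(-1/40202) = -17562/20101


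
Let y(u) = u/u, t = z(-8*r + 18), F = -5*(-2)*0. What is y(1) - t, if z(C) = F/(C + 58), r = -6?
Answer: 1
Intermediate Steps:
F = 0 (F = 10*0 = 0)
z(C) = 0 (z(C) = 0/(C + 58) = 0/(58 + C) = 0)
t = 0
y(u) = 1
y(1) - t = 1 - 1*0 = 1 + 0 = 1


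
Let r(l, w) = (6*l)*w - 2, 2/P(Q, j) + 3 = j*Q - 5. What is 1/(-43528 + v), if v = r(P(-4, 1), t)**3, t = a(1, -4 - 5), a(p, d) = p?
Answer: -1/43555 ≈ -2.2959e-5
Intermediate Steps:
P(Q, j) = 2/(-8 + Q*j) (P(Q, j) = 2/(-3 + (j*Q - 5)) = 2/(-3 + (Q*j - 5)) = 2/(-3 + (-5 + Q*j)) = 2/(-8 + Q*j))
t = 1
r(l, w) = -2 + 6*l*w (r(l, w) = 6*l*w - 2 = -2 + 6*l*w)
v = -27 (v = (-2 + 6*(2/(-8 - 4*1))*1)**3 = (-2 + 6*(2/(-8 - 4))*1)**3 = (-2 + 6*(2/(-12))*1)**3 = (-2 + 6*(2*(-1/12))*1)**3 = (-2 + 6*(-1/6)*1)**3 = (-2 - 1)**3 = (-3)**3 = -27)
1/(-43528 + v) = 1/(-43528 - 27) = 1/(-43555) = -1/43555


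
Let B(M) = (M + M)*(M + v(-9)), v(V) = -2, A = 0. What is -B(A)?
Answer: 0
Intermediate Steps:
B(M) = 2*M*(-2 + M) (B(M) = (M + M)*(M - 2) = (2*M)*(-2 + M) = 2*M*(-2 + M))
-B(A) = -2*0*(-2 + 0) = -2*0*(-2) = -1*0 = 0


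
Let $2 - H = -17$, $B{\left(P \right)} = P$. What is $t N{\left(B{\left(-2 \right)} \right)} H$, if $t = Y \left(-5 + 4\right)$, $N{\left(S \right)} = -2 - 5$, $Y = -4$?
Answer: $-532$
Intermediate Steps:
$H = 19$ ($H = 2 - -17 = 2 + 17 = 19$)
$N{\left(S \right)} = -7$ ($N{\left(S \right)} = -2 - 5 = -7$)
$t = 4$ ($t = - 4 \left(-5 + 4\right) = \left(-4\right) \left(-1\right) = 4$)
$t N{\left(B{\left(-2 \right)} \right)} H = 4 \left(-7\right) 19 = \left(-28\right) 19 = -532$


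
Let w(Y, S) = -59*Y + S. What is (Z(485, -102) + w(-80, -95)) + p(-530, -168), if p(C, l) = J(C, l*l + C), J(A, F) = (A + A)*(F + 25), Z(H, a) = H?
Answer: -29377030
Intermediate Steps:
J(A, F) = 2*A*(25 + F) (J(A, F) = (2*A)*(25 + F) = 2*A*(25 + F))
p(C, l) = 2*C*(25 + C + l²) (p(C, l) = 2*C*(25 + (l*l + C)) = 2*C*(25 + (l² + C)) = 2*C*(25 + (C + l²)) = 2*C*(25 + C + l²))
w(Y, S) = S - 59*Y
(Z(485, -102) + w(-80, -95)) + p(-530, -168) = (485 + (-95 - 59*(-80))) + 2*(-530)*(25 - 530 + (-168)²) = (485 + (-95 + 4720)) + 2*(-530)*(25 - 530 + 28224) = (485 + 4625) + 2*(-530)*27719 = 5110 - 29382140 = -29377030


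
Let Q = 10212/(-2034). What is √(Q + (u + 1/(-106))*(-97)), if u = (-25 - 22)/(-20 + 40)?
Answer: √7225991686605/179670 ≈ 14.961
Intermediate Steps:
Q = -1702/339 (Q = 10212*(-1/2034) = -1702/339 ≈ -5.0206)
u = -47/20 ≈ -2.3500
√(Q + (u + 1/(-106))*(-97)) = √(-1702/339 + (-47/20 + 1/(-106))*(-97)) = √(-1702/339 + (-47/20 - 1/106)*(-97)) = √(-1702/339 - 2501/1060*(-97)) = √(-1702/339 + 242597/1060) = √(80436263/359340) = √7225991686605/179670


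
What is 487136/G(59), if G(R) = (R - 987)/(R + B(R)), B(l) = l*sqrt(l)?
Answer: -898157/29 - 898157*sqrt(59)/29 ≈ -2.6886e+5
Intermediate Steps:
B(l) = l**(3/2)
G(R) = (-987 + R)/(R + R**(3/2)) (G(R) = (R - 987)/(R + R**(3/2)) = (-987 + R)/(R + R**(3/2)))
487136/G(59) = 487136/(((-987 + 59)/(59 + 59**(3/2)))) = 487136/((-928/(59 + 59*sqrt(59)))) = 487136*(-59/928 - 59*sqrt(59)/928) = -898157/29 - 898157*sqrt(59)/29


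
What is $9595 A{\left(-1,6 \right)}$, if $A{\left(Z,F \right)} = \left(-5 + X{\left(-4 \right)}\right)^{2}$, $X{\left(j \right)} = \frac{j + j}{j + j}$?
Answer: $153520$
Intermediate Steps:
$X{\left(j \right)} = 1$ ($X{\left(j \right)} = \frac{2 j}{2 j} = 2 j \frac{1}{2 j} = 1$)
$A{\left(Z,F \right)} = 16$ ($A{\left(Z,F \right)} = \left(-5 + 1\right)^{2} = \left(-4\right)^{2} = 16$)
$9595 A{\left(-1,6 \right)} = 9595 \cdot 16 = 153520$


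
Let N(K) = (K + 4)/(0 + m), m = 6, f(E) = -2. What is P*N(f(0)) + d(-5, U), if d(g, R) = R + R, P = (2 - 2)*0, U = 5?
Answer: 10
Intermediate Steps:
P = 0 (P = 0*0 = 0)
d(g, R) = 2*R
N(K) = ⅔ + K/6 (N(K) = (K + 4)/(0 + 6) = (4 + K)/6 = (4 + K)*(⅙) = ⅔ + K/6)
P*N(f(0)) + d(-5, U) = 0*(⅔ + (⅙)*(-2)) + 2*5 = 0*(⅔ - ⅓) + 10 = 0*(⅓) + 10 = 0 + 10 = 10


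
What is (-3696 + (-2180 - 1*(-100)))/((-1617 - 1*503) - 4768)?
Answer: 722/861 ≈ 0.83856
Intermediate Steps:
(-3696 + (-2180 - 1*(-100)))/((-1617 - 1*503) - 4768) = (-3696 + (-2180 + 100))/((-1617 - 503) - 4768) = (-3696 - 2080)/(-2120 - 4768) = -5776/(-6888) = -5776*(-1/6888) = 722/861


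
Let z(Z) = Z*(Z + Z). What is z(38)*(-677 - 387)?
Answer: -3072832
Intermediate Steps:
z(Z) = 2*Z² (z(Z) = Z*(2*Z) = 2*Z²)
z(38)*(-677 - 387) = (2*38²)*(-677 - 387) = (2*1444)*(-1064) = 2888*(-1064) = -3072832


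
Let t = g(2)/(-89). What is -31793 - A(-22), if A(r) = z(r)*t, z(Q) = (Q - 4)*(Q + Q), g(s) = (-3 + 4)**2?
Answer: -2828433/89 ≈ -31780.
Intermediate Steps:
g(s) = 1 (g(s) = 1**2 = 1)
t = -1/89 (t = 1/(-89) = 1*(-1/89) = -1/89 ≈ -0.011236)
z(Q) = 2*Q*(-4 + Q) (z(Q) = (-4 + Q)*(2*Q) = 2*Q*(-4 + Q))
A(r) = -2*r*(-4 + r)/89 (A(r) = (2*r*(-4 + r))*(-1/89) = -2*r*(-4 + r)/89)
-31793 - A(-22) = -31793 - 2*(-22)*(4 - 1*(-22))/89 = -31793 - 2*(-22)*(4 + 22)/89 = -31793 - 2*(-22)*26/89 = -31793 - 1*(-1144/89) = -31793 + 1144/89 = -2828433/89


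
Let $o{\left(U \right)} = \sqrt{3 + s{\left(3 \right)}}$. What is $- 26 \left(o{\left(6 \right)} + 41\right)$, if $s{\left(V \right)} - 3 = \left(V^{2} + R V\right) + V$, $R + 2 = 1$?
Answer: $-1066 - 26 \sqrt{15} \approx -1166.7$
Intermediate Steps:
$R = -1$ ($R = -2 + 1 = -1$)
$s{\left(V \right)} = 3 + V^{2}$ ($s{\left(V \right)} = 3 + \left(\left(V^{2} - V\right) + V\right) = 3 + V^{2}$)
$o{\left(U \right)} = \sqrt{15}$ ($o{\left(U \right)} = \sqrt{3 + \left(3 + 3^{2}\right)} = \sqrt{3 + \left(3 + 9\right)} = \sqrt{3 + 12} = \sqrt{15}$)
$- 26 \left(o{\left(6 \right)} + 41\right) = - 26 \left(\sqrt{15} + 41\right) = - 26 \left(41 + \sqrt{15}\right) = -1066 - 26 \sqrt{15}$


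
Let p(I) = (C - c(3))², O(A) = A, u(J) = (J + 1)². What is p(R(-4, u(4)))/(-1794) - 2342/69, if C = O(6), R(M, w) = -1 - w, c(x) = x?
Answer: -60901/1794 ≈ -33.947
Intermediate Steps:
u(J) = (1 + J)²
C = 6
p(I) = 9 (p(I) = (6 - 1*3)² = (6 - 3)² = 3² = 9)
p(R(-4, u(4)))/(-1794) - 2342/69 = 9/(-1794) - 2342/69 = 9*(-1/1794) - 2342*1/69 = -3/598 - 2342/69 = -60901/1794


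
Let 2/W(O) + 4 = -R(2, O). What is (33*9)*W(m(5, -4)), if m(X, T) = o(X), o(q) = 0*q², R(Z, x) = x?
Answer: -297/2 ≈ -148.50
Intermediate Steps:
o(q) = 0
m(X, T) = 0
W(O) = 2/(-4 - O)
(33*9)*W(m(5, -4)) = (33*9)*(-2/(4 + 0)) = 297*(-2/4) = 297*(-2*¼) = 297*(-½) = -297/2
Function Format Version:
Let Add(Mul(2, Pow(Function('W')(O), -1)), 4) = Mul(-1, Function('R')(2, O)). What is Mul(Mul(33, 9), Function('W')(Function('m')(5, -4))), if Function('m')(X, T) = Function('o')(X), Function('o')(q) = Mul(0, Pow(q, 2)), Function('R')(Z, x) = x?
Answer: Rational(-297, 2) ≈ -148.50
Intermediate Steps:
Function('o')(q) = 0
Function('m')(X, T) = 0
Function('W')(O) = Mul(2, Pow(Add(-4, Mul(-1, O)), -1))
Mul(Mul(33, 9), Function('W')(Function('m')(5, -4))) = Mul(Mul(33, 9), Mul(-2, Pow(Add(4, 0), -1))) = Mul(297, Mul(-2, Pow(4, -1))) = Mul(297, Mul(-2, Rational(1, 4))) = Mul(297, Rational(-1, 2)) = Rational(-297, 2)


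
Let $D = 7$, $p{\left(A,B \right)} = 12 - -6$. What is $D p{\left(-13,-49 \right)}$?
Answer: $126$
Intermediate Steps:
$p{\left(A,B \right)} = 18$ ($p{\left(A,B \right)} = 12 + 6 = 18$)
$D p{\left(-13,-49 \right)} = 7 \cdot 18 = 126$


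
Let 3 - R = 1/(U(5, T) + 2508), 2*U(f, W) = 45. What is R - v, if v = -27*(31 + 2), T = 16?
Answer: 4524532/5061 ≈ 894.00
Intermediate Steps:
v = -891 (v = -27*33 = -891)
U(f, W) = 45/2 (U(f, W) = (1/2)*45 = 45/2)
R = 15181/5061 (R = 3 - 1/(45/2 + 2508) = 3 - 1/5061/2 = 3 - 1*2/5061 = 3 - 2/5061 = 15181/5061 ≈ 2.9996)
R - v = 15181/5061 - 1*(-891) = 15181/5061 + 891 = 4524532/5061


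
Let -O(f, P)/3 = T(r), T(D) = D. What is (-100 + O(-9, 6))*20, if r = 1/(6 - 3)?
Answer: -2020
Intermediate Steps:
r = ⅓ (r = 1/3 = ⅓ ≈ 0.33333)
O(f, P) = -1 (O(f, P) = -3*⅓ = -1)
(-100 + O(-9, 6))*20 = (-100 - 1)*20 = -101*20 = -2020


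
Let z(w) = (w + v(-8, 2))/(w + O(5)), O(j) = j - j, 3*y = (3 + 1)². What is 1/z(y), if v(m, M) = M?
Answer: 8/11 ≈ 0.72727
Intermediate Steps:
y = 16/3 (y = (3 + 1)²/3 = (⅓)*4² = (⅓)*16 = 16/3 ≈ 5.3333)
O(j) = 0
z(w) = (2 + w)/w (z(w) = (w + 2)/(w + 0) = (2 + w)/w)
1/z(y) = 1/((2 + 16/3)/(16/3)) = 1/((3/16)*(22/3)) = 1/(11/8) = 8/11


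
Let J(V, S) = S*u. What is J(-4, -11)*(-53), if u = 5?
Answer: 2915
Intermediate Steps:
J(V, S) = 5*S (J(V, S) = S*5 = 5*S)
J(-4, -11)*(-53) = (5*(-11))*(-53) = -55*(-53) = 2915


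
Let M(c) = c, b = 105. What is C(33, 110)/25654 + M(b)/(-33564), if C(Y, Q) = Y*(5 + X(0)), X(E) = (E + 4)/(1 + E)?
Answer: 1212473/143508476 ≈ 0.0084488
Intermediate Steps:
X(E) = (4 + E)/(1 + E)
C(Y, Q) = 9*Y (C(Y, Q) = Y*(5 + (4 + 0)/(1 + 0)) = Y*(5 + 4/1) = Y*(5 + 1*4) = Y*(5 + 4) = Y*9 = 9*Y)
C(33, 110)/25654 + M(b)/(-33564) = (9*33)/25654 + 105/(-33564) = 297*(1/25654) + 105*(-1/33564) = 297/25654 - 35/11188 = 1212473/143508476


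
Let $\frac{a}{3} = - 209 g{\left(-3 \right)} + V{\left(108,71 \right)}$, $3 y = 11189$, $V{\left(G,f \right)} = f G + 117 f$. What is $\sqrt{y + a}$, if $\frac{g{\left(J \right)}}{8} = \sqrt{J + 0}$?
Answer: $\frac{2 \sqrt{116223 - 11286 i \sqrt{3}}}{3} \approx 228.07 - 19.046 i$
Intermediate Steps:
$V{\left(G,f \right)} = 117 f + G f$ ($V{\left(G,f \right)} = G f + 117 f = 117 f + G f$)
$g{\left(J \right)} = 8 \sqrt{J}$ ($g{\left(J \right)} = 8 \sqrt{J + 0} = 8 \sqrt{J}$)
$y = \frac{11189}{3}$ ($y = \frac{1}{3} \cdot 11189 = \frac{11189}{3} \approx 3729.7$)
$a = 47925 - 5016 i \sqrt{3}$ ($a = 3 \left(- 209 \cdot 8 \sqrt{-3} + 71 \left(117 + 108\right)\right) = 3 \left(- 209 \cdot 8 i \sqrt{3} + 71 \cdot 225\right) = 3 \left(- 209 \cdot 8 i \sqrt{3} + 15975\right) = 3 \left(- 1672 i \sqrt{3} + 15975\right) = 3 \left(15975 - 1672 i \sqrt{3}\right) = 47925 - 5016 i \sqrt{3} \approx 47925.0 - 8688.0 i$)
$\sqrt{y + a} = \sqrt{\frac{11189}{3} + \left(47925 - 5016 i \sqrt{3}\right)} = \sqrt{\frac{154964}{3} - 5016 i \sqrt{3}}$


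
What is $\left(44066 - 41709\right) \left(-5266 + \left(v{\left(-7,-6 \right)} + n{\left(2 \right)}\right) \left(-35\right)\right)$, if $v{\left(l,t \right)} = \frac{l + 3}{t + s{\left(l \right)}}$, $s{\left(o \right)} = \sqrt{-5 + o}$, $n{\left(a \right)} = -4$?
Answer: $- \frac{24246459}{2} - \frac{82495 i \sqrt{3}}{6} \approx -1.2123 \cdot 10^{7} - 23814.0 i$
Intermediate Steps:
$v{\left(l,t \right)} = \frac{3 + l}{t + \sqrt{-5 + l}}$ ($v{\left(l,t \right)} = \frac{l + 3}{t + \sqrt{-5 + l}} = \frac{3 + l}{t + \sqrt{-5 + l}}$)
$\left(44066 - 41709\right) \left(-5266 + \left(v{\left(-7,-6 \right)} + n{\left(2 \right)}\right) \left(-35\right)\right) = \left(44066 - 41709\right) \left(-5266 + \left(\frac{3 - 7}{-6 + \sqrt{-5 - 7}} - 4\right) \left(-35\right)\right) = 2357 \left(-5266 + \left(\frac{1}{-6 + \sqrt{-12}} \left(-4\right) - 4\right) \left(-35\right)\right) = 2357 \left(-5266 + \left(\frac{1}{-6 + 2 i \sqrt{3}} \left(-4\right) - 4\right) \left(-35\right)\right) = 2357 \left(-5266 + \left(- \frac{4}{-6 + 2 i \sqrt{3}} - 4\right) \left(-35\right)\right) = 2357 \left(-5266 + \left(-4 - \frac{4}{-6 + 2 i \sqrt{3}}\right) \left(-35\right)\right) = 2357 \left(-5266 + \left(140 + \frac{140}{-6 + 2 i \sqrt{3}}\right)\right) = 2357 \left(-5126 + \frac{140}{-6 + 2 i \sqrt{3}}\right) = -12081982 + \frac{329980}{-6 + 2 i \sqrt{3}}$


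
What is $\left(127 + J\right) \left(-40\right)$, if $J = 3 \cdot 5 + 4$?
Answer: $-5840$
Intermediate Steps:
$J = 19$ ($J = 15 + 4 = 19$)
$\left(127 + J\right) \left(-40\right) = \left(127 + 19\right) \left(-40\right) = 146 \left(-40\right) = -5840$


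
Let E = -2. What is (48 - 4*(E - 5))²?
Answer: 5776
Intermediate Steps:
(48 - 4*(E - 5))² = (48 - 4*(-2 - 5))² = (48 - 4*(-7))² = (48 + 28)² = 76² = 5776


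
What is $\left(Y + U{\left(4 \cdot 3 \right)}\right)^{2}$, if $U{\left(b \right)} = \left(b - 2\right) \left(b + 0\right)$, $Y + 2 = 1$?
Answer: $14161$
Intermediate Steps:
$Y = -1$ ($Y = -2 + 1 = -1$)
$U{\left(b \right)} = b \left(-2 + b\right)$ ($U{\left(b \right)} = \left(-2 + b\right) b = b \left(-2 + b\right)$)
$\left(Y + U{\left(4 \cdot 3 \right)}\right)^{2} = \left(-1 + 4 \cdot 3 \left(-2 + 4 \cdot 3\right)\right)^{2} = \left(-1 + 12 \left(-2 + 12\right)\right)^{2} = \left(-1 + 12 \cdot 10\right)^{2} = \left(-1 + 120\right)^{2} = 119^{2} = 14161$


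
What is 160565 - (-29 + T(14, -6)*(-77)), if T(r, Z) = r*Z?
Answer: 154126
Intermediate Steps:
T(r, Z) = Z*r
160565 - (-29 + T(14, -6)*(-77)) = 160565 - (-29 - 6*14*(-77)) = 160565 - (-29 - 84*(-77)) = 160565 - (-29 + 6468) = 160565 - 1*6439 = 160565 - 6439 = 154126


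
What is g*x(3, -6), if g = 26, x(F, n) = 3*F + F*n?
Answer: -234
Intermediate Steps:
g*x(3, -6) = 26*(3*(3 - 6)) = 26*(3*(-3)) = 26*(-9) = -234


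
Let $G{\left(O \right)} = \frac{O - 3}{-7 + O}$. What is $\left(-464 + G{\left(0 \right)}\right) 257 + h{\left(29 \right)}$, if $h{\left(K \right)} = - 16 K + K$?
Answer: $- \frac{837010}{7} \approx -1.1957 \cdot 10^{5}$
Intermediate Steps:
$G{\left(O \right)} = \frac{-3 + O}{-7 + O}$
$h{\left(K \right)} = - 15 K$
$\left(-464 + G{\left(0 \right)}\right) 257 + h{\left(29 \right)} = \left(-464 + \frac{-3 + 0}{-7 + 0}\right) 257 - 435 = \left(-464 + \frac{1}{-7} \left(-3\right)\right) 257 - 435 = \left(-464 - - \frac{3}{7}\right) 257 - 435 = \left(-464 + \frac{3}{7}\right) 257 - 435 = \left(- \frac{3245}{7}\right) 257 - 435 = - \frac{833965}{7} - 435 = - \frac{837010}{7}$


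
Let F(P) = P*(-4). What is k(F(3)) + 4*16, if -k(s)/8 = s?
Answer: 160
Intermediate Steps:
F(P) = -4*P
k(s) = -8*s
k(F(3)) + 4*16 = -(-32)*3 + 4*16 = -8*(-12) + 64 = 96 + 64 = 160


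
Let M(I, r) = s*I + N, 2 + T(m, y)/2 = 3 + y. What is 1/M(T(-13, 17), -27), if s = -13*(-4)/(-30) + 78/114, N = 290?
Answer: 95/23962 ≈ 0.0039646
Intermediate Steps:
s = -299/285 (s = 52*(-1/30) + 78*(1/114) = -26/15 + 13/19 = -299/285 ≈ -1.0491)
T(m, y) = 2 + 2*y (T(m, y) = -4 + 2*(3 + y) = -4 + (6 + 2*y) = 2 + 2*y)
M(I, r) = 290 - 299*I/285 (M(I, r) = -299*I/285 + 290 = 290 - 299*I/285)
1/M(T(-13, 17), -27) = 1/(290 - 299*(2 + 2*17)/285) = 1/(290 - 299*(2 + 34)/285) = 1/(290 - 299/285*36) = 1/(290 - 3588/95) = 1/(23962/95) = 95/23962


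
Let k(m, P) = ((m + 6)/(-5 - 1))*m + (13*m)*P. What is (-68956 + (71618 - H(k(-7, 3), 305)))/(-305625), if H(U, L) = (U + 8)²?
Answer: 2454577/11002500 ≈ 0.22309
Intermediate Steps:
k(m, P) = m*(-1 - m/6) + 13*P*m (k(m, P) = ((6 + m)/(-6))*m + 13*P*m = ((6 + m)*(-⅙))*m + 13*P*m = (-1 - m/6)*m + 13*P*m = m*(-1 - m/6) + 13*P*m)
H(U, L) = (8 + U)²
(-68956 + (71618 - H(k(-7, 3), 305)))/(-305625) = (-68956 + (71618 - (8 + (⅙)*(-7)*(-6 - 1*(-7) + 78*3))²))/(-305625) = (-68956 + (71618 - (8 + (⅙)*(-7)*(-6 + 7 + 234))²))*(-1/305625) = (-68956 + (71618 - (8 + (⅙)*(-7)*235)²))*(-1/305625) = (-68956 + (71618 - (8 - 1645/6)²))*(-1/305625) = (-68956 + (71618 - (-1597/6)²))*(-1/305625) = (-68956 + (71618 - 1*2550409/36))*(-1/305625) = (-68956 + (71618 - 2550409/36))*(-1/305625) = (-68956 + 27839/36)*(-1/305625) = -2454577/36*(-1/305625) = 2454577/11002500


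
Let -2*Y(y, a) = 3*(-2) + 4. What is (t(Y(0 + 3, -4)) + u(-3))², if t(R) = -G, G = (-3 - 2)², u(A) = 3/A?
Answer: 676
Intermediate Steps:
G = 25 (G = (-5)² = 25)
Y(y, a) = 1 (Y(y, a) = -(3*(-2) + 4)/2 = -(-6 + 4)/2 = -½*(-2) = 1)
t(R) = -25 (t(R) = -1*25 = -25)
(t(Y(0 + 3, -4)) + u(-3))² = (-25 + 3/(-3))² = (-25 + 3*(-⅓))² = (-25 - 1)² = (-26)² = 676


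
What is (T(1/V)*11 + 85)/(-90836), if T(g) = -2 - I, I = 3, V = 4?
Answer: -15/45418 ≈ -0.00033027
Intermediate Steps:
T(g) = -5 (T(g) = -2 - 1*3 = -2 - 3 = -5)
(T(1/V)*11 + 85)/(-90836) = (-5*11 + 85)/(-90836) = (-55 + 85)*(-1/90836) = 30*(-1/90836) = -15/45418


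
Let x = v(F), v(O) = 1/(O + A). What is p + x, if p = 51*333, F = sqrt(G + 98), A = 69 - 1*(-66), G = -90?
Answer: 309379446/18217 - 2*sqrt(2)/18217 ≈ 16983.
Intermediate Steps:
A = 135 (A = 69 + 66 = 135)
F = 2*sqrt(2) (F = sqrt(-90 + 98) = sqrt(8) = 2*sqrt(2) ≈ 2.8284)
p = 16983
v(O) = 1/(135 + O) (v(O) = 1/(O + 135) = 1/(135 + O))
x = 1/(135 + 2*sqrt(2)) ≈ 0.0072554
p + x = 16983 + (135/18217 - 2*sqrt(2)/18217) = 309379446/18217 - 2*sqrt(2)/18217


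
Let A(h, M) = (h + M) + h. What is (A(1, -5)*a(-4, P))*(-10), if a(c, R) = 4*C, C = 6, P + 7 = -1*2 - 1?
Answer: 720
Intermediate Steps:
A(h, M) = M + 2*h (A(h, M) = (M + h) + h = M + 2*h)
P = -10 (P = -7 + (-1*2 - 1) = -7 + (-2 - 1) = -7 - 3 = -10)
a(c, R) = 24 (a(c, R) = 4*6 = 24)
(A(1, -5)*a(-4, P))*(-10) = ((-5 + 2*1)*24)*(-10) = ((-5 + 2)*24)*(-10) = -3*24*(-10) = -72*(-10) = 720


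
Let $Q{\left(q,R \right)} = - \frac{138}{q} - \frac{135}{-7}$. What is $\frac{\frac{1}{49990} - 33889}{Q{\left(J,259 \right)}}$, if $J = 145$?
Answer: $- \frac{114634851709}{62017594} \approx -1848.4$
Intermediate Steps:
$Q{\left(q,R \right)} = \frac{135}{7} - \frac{138}{q}$ ($Q{\left(q,R \right)} = - \frac{138}{q} - - \frac{135}{7} = - \frac{138}{q} + \frac{135}{7} = \frac{135}{7} - \frac{138}{q}$)
$\frac{\frac{1}{49990} - 33889}{Q{\left(J,259 \right)}} = \frac{\frac{1}{49990} - 33889}{\frac{135}{7} - \frac{138}{145}} = - \frac{1694111109}{49990 \left(\frac{135}{7} - \frac{138}{145}\right)} = - \frac{1694111109}{49990 \cdot \frac{18609}{1015}} = \left(- \frac{1694111109}{49990}\right) \frac{1015}{18609} = - \frac{114634851709}{62017594}$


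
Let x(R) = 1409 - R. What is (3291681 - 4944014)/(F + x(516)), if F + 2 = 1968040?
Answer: -1652333/1968931 ≈ -0.83920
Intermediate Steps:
F = 1968038 (F = -2 + 1968040 = 1968038)
(3291681 - 4944014)/(F + x(516)) = (3291681 - 4944014)/(1968038 + (1409 - 1*516)) = -1652333/(1968038 + (1409 - 516)) = -1652333/(1968038 + 893) = -1652333/1968931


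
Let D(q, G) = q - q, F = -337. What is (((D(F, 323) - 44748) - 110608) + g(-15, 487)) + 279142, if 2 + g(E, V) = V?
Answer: 124271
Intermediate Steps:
D(q, G) = 0
g(E, V) = -2 + V
(((D(F, 323) - 44748) - 110608) + g(-15, 487)) + 279142 = (((0 - 44748) - 110608) + (-2 + 487)) + 279142 = ((-44748 - 110608) + 485) + 279142 = (-155356 + 485) + 279142 = -154871 + 279142 = 124271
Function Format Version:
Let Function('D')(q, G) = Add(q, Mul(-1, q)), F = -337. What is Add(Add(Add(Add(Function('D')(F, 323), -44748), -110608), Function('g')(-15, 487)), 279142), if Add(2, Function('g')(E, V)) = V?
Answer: 124271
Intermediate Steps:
Function('D')(q, G) = 0
Function('g')(E, V) = Add(-2, V)
Add(Add(Add(Add(Function('D')(F, 323), -44748), -110608), Function('g')(-15, 487)), 279142) = Add(Add(Add(Add(0, -44748), -110608), Add(-2, 487)), 279142) = Add(Add(Add(-44748, -110608), 485), 279142) = Add(Add(-155356, 485), 279142) = Add(-154871, 279142) = 124271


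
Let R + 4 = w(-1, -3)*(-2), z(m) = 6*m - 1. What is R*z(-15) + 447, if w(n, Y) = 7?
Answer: 2085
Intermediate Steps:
z(m) = -1 + 6*m
R = -18 (R = -4 + 7*(-2) = -4 - 14 = -18)
R*z(-15) + 447 = -18*(-1 + 6*(-15)) + 447 = -18*(-1 - 90) + 447 = -18*(-91) + 447 = 1638 + 447 = 2085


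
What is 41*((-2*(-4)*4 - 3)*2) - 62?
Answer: 2316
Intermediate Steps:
41*((-2*(-4)*4 - 3)*2) - 62 = 41*((8*4 - 3)*2) - 62 = 41*((32 - 3)*2) - 62 = 41*(29*2) - 62 = 41*58 - 62 = 2378 - 62 = 2316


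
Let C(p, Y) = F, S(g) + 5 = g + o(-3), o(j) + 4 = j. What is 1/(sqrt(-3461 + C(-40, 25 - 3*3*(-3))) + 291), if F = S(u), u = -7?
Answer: 97/29387 - 2*I*sqrt(870)/88161 ≈ 0.0033008 - 0.00066913*I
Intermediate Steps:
o(j) = -4 + j
S(g) = -12 + g (S(g) = -5 + (g + (-4 - 3)) = -5 + (g - 7) = -5 + (-7 + g) = -12 + g)
F = -19 (F = -12 - 7 = -19)
C(p, Y) = -19
1/(sqrt(-3461 + C(-40, 25 - 3*3*(-3))) + 291) = 1/(sqrt(-3461 - 19) + 291) = 1/(sqrt(-3480) + 291) = 1/(2*I*sqrt(870) + 291) = 1/(291 + 2*I*sqrt(870))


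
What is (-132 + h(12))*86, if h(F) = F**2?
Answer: 1032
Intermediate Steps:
(-132 + h(12))*86 = (-132 + 12**2)*86 = (-132 + 144)*86 = 12*86 = 1032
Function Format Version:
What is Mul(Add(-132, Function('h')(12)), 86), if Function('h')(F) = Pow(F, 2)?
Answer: 1032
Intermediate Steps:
Mul(Add(-132, Function('h')(12)), 86) = Mul(Add(-132, Pow(12, 2)), 86) = Mul(Add(-132, 144), 86) = Mul(12, 86) = 1032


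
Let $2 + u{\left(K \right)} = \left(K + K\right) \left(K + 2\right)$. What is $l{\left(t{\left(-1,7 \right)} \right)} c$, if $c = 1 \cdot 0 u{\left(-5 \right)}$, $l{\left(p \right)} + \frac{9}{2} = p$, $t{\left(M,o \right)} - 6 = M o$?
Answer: $0$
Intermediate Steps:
$t{\left(M,o \right)} = 6 + M o$
$l{\left(p \right)} = - \frac{9}{2} + p$
$u{\left(K \right)} = -2 + 2 K \left(2 + K\right)$ ($u{\left(K \right)} = -2 + \left(K + K\right) \left(K + 2\right) = -2 + 2 K \left(2 + K\right)$)
$c = 0$ ($c = 1 \cdot 0 \left(-2 + 2 \left(-5\right)^{2} + 4 \left(-5\right)\right) = 0 \left(-2 + 2 \cdot 25 - 20\right) = 0 \left(-2 + 50 - 20\right) = 0 \cdot 28 = 0$)
$l{\left(t{\left(-1,7 \right)} \right)} c = \left(- \frac{9}{2} + \left(6 - 7\right)\right) 0 = \left(- \frac{9}{2} - 1\right) 0 = \left(- \frac{11}{2}\right) 0 = 0$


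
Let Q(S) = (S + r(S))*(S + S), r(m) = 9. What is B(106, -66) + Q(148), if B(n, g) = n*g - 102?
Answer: 39374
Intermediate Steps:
B(n, g) = -102 + g*n (B(n, g) = g*n - 102 = -102 + g*n)
Q(S) = 2*S*(9 + S) (Q(S) = (S + 9)*(S + S) = (9 + S)*(2*S) = 2*S*(9 + S))
B(106, -66) + Q(148) = (-102 - 66*106) + 2*148*(9 + 148) = (-102 - 6996) + 2*148*157 = -7098 + 46472 = 39374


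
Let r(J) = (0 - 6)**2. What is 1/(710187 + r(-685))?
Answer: 1/710223 ≈ 1.4080e-6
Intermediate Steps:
r(J) = 36 (r(J) = (-6)**2 = 36)
1/(710187 + r(-685)) = 1/(710187 + 36) = 1/710223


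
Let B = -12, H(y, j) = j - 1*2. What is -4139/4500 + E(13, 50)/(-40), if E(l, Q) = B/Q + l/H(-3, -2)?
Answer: -29971/36000 ≈ -0.83253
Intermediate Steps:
H(y, j) = -2 + j (H(y, j) = j - 2 = -2 + j)
E(l, Q) = -12/Q - l/4 (E(l, Q) = -12/Q + l/(-2 - 2) = -12/Q + l/(-4) = -12/Q + l*(-¼) = -12/Q - l/4)
-4139/4500 + E(13, 50)/(-40) = -4139/4500 + (-12/50 - ¼*13)/(-40) = -4139*1/4500 + (-12*1/50 - 13/4)*(-1/40) = -4139/4500 + (-6/25 - 13/4)*(-1/40) = -4139/4500 - 349/100*(-1/40) = -4139/4500 + 349/4000 = -29971/36000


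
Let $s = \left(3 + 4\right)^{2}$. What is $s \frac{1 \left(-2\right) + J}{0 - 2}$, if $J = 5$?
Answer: $- \frac{147}{2} \approx -73.5$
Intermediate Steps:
$s = 49$ ($s = 7^{2} = 49$)
$s \frac{1 \left(-2\right) + J}{0 - 2} = 49 \frac{1 \left(-2\right) + 5}{0 - 2} = 49 \frac{-2 + 5}{-2} = 49 \cdot 3 \left(- \frac{1}{2}\right) = 49 \left(- \frac{3}{2}\right) = - \frac{147}{2}$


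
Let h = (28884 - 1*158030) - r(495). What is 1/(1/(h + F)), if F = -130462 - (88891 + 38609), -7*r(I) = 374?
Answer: -2709382/7 ≈ -3.8705e+5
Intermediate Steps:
r(I) = -374/7 (r(I) = -⅐*374 = -374/7)
h = -903648/7 (h = (28884 - 1*158030) - 1*(-374/7) = (28884 - 158030) + 374/7 = -129146 + 374/7 = -903648/7 ≈ -1.2909e+5)
F = -257962 (F = -130462 - 1*127500 = -130462 - 127500 = -257962)
1/(1/(h + F)) = 1/(1/(-903648/7 - 257962)) = 1/(1/(-2709382/7)) = 1/(-7/2709382) = -2709382/7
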